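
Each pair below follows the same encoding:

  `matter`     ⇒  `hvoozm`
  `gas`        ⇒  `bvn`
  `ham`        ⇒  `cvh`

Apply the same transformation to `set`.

Compare letters: m→h is +21, a→v is +21, t→o is +21 — a constant shift. This is a Caesar cipher with shift 21.
Applying it to set: s+21=n, e+21=z, t+21=o.

nzo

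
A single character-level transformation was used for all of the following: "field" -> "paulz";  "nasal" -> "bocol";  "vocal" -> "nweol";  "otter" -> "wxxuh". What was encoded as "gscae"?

music

This is an affine cipher: with a=0,…,z=25, each position x becomes (21x+14) mod 26.
Decoding gscae: g(6)→5·(6−14)≡12=m; s(18)→5·(18−14)≡20=u; c(2)→5·(2−14)≡18=s; a(0)→5·(0−14)≡8=i; e(4)→5·(4−14)≡2=c (all mod 26).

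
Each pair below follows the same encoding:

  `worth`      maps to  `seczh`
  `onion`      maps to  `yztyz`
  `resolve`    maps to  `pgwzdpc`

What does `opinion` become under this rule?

Two steps: reverse the string, then apply a Caesar shift of +11.
For opinion: reverse → noinipo; then shift: n+11=y, o+11=z, i+11=t, n+11=y, i+11=t, p+11=a, o+11=z.

yztytaz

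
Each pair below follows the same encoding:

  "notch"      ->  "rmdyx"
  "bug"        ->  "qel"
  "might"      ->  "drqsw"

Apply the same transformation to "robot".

dylyb

The output letters match the input read backwards, each shifted +10: notch reversed is hcton. The word is reversed, then every letter is shifted forward by 10.
For robot: reverse → tobor; then shift: t+10=d, o+10=y, b+10=l, o+10=y, r+10=b.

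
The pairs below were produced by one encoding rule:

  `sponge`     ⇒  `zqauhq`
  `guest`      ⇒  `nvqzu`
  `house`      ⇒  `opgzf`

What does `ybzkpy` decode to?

Shifts by position in sponge: pos 0: s→z (+7), pos 1: p→q (+1), pos 2: o→a (+12), pos 3: n→u (+7), pos 4: g→h (+1), pos 5: e→q (+12) — repeating every 3. A repeating key of period 3 is used — shifts +7, +1, +12 over and over.
Reversing it on ybzkpy: y−7=r, b−1=a, z−12=n, k−7=d, p−1=o, y−12=m.

random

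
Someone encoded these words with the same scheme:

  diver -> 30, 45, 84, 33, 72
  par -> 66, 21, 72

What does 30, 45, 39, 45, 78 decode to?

d(#4)→30 and i(#9)→45: differences scale by 3, so n = 3·pos + 18. Each letter becomes 3×(its alphabet position, a=1..z=26) + 18.
Decoding 30, 45, 39, 45, 78: 30→(30−18)÷3=4=d, 45→(45−18)÷3=9=i, 39→(39−18)÷3=7=g, 45→(45−18)÷3=9=i, 78→(78−18)÷3=20=t.

digit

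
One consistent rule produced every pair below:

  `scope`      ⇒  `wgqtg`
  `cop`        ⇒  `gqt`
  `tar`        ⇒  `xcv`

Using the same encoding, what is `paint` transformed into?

The shift depends on letter class: consonant s→w is +4, but vowel o→q is +2. Vowels shift forward by 2 and consonants shift forward by 4.
Applying it to paint: p(cons)+4=t, a(vowel)+2=c, i(vowel)+2=k, n(cons)+4=r, t(cons)+4=x.

tckrx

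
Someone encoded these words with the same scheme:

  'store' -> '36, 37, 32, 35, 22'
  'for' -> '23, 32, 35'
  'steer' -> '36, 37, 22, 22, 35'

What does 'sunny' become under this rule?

s is letter #19 and maps to 36: an offset of 17. Each letter is replaced by its alphabet position (a=1..z=26) + 17.
Applying it to sunny: s=19→36, u=21→38, n=14→31, n=14→31, y=25→42.

36, 38, 31, 31, 42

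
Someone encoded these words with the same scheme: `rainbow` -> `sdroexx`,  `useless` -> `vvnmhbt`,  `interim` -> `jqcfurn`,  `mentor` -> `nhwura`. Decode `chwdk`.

Shifts by position in rainbow: pos 0: r→s (+1), pos 1: a→d (+3), pos 2: i→r (+9), pos 3: n→o (+1), pos 4: b→e (+3), pos 5: o→x (+9) — repeating every 3. It's a Vigenère-style cipher with numeric key [1,3,9]: position i shifts by key[i mod 3].
Reversing it on chwdk: c−1=b, h−3=e, w−9=n, d−1=c, k−3=h.

bench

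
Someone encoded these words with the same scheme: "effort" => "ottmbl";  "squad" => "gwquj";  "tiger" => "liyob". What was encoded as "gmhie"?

sonic

e(4)→o(14) and f(5)→t(19) fit y≡5x+20 (mod 26); the inverse of 5 mod 26 is 21. Treating letters as 0–25, the rule is x ↦ 5x + 20 (mod 26).
Undoing it on gmhie: g(6)→21·(6−20)≡18=s; m(12)→21·(12−20)≡14=o; h(7)→21·(7−20)≡13=n; i(8)→21·(8−20)≡8=i; e(4)→21·(4−20)≡2=c (all mod 26).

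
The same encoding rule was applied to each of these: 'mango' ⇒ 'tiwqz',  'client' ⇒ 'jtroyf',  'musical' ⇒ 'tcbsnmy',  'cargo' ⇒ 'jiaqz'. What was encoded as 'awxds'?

Each letter shifts forward by (position + 7), i.e. 7, 8, 9, … — the shift grows by one for each successive letter.
Reversing it on awxds: a−7=t, w−8=o, x−9=o, d−10=t, s−11=h.

tooth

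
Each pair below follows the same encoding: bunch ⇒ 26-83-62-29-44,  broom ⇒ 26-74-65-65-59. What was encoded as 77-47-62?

sin

b(#2)→26 and u(#21)→83: differences scale by 3, so n = 3·pos + 20. Each letter becomes 3×(its alphabet position, a=1..z=26) + 20.
Reversing it on 77-47-62: 77→(77−20)÷3=19=s, 47→(47−20)÷3=9=i, 62→(62−20)÷3=14=n.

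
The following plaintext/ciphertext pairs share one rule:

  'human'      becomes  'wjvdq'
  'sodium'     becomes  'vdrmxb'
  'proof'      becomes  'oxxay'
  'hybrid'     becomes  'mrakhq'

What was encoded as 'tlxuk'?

block

Two steps: reverse the string, then apply a Caesar shift of +9.
Reversing it on tlxuk: shift back: t−9=k, l−9=c, x−9=o, u−9=l, k−9=b → kcolb; then reverse → block.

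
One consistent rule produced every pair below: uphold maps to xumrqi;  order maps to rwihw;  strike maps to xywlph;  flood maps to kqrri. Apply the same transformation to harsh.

Vowels shift forward by 3 and consonants shift forward by 5.
Applying it to harsh: h(cons)+5=m, a(vowel)+3=d, r(cons)+5=w, s(cons)+5=x, h(cons)+5=m.

mdwxm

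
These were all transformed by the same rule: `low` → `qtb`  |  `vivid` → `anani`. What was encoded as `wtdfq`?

Compare letters: l→q is +5, o→t is +5, w→b is +5 — a constant shift. Each letter is shifted forward by 5 in the alphabet (a Caesar shift of +5).
Reversing it on wtdfq: w−5=r, t−5=o, d−5=y, f−5=a, q−5=l.

royal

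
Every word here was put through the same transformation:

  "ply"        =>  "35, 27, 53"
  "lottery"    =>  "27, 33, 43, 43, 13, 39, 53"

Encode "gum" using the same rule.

p(#16)→35 and l(#12)→27: differences scale by 2, so n = 2·pos + 3. The formula is n = 2×(alphabet index, a=1) + 3.
Applying it to gum: g=7→17, u=21→45, m=13→29.

17, 45, 29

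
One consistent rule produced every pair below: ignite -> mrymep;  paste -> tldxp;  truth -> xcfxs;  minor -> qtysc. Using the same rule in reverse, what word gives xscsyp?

throne

It's a Vigenère-style cipher with numeric key [4,11,11]: position i shifts by key[i mod 3].
Decoding xscsyp: x−4=t, s−11=h, c−11=r, s−4=o, y−11=n, p−11=e.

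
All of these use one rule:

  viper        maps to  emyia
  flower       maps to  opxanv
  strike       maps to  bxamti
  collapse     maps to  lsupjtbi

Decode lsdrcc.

It's a Vigenère-style cipher with numeric key [9,4]: position i shifts by key[i mod 2].
Reversing it on lsdrcc: l−9=c, s−4=o, d−9=u, r−4=n, c−9=t, c−4=y.

county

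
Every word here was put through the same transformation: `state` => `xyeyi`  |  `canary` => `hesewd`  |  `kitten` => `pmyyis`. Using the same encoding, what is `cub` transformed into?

hyg

The shift depends on letter class: consonant s→x is +5, but vowel a→e is +4. Two shifts are in play — +4 for a/e/i/o/u, +5 for every other letter.
On cub: c(cons)+5=h, u(vowel)+4=y, b(cons)+5=g.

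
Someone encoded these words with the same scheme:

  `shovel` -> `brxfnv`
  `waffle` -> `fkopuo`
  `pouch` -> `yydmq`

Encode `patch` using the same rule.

ykcmq

Shifts by position in shovel: pos 0: s→b (+9), pos 1: h→r (+10), pos 2: o→x (+9), pos 3: v→f (+10) — repeating every 2. A repeating key of period 2 is used — shifts +9, +10 over and over.
On patch: p+9=y, a+10=k, t+9=c, c+10=m, h+9=q.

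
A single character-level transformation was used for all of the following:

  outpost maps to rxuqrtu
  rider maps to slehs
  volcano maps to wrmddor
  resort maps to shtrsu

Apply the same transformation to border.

crsehs

The shift depends on letter class: consonant t→u is +1, but vowel o→r is +3. Two shifts are in play — +3 for a/e/i/o/u, +1 for every other letter.
For border: b(cons)+1=c, o(vowel)+3=r, r(cons)+1=s, d(cons)+1=e, e(vowel)+3=h, r(cons)+1=s.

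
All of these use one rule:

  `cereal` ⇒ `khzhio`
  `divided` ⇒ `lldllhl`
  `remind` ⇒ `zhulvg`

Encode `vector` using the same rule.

dhkwwu

The shifts repeat in a cycle of length 2: positions 0,1,… shift by +8, +3, then the pattern repeats.
Applying it to vector: v+8=d, e+3=h, c+8=k, t+3=w, o+8=w, r+3=u.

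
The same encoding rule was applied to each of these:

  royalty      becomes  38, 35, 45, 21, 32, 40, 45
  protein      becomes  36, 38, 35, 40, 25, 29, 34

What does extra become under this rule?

25, 44, 40, 38, 21

Each letter is replaced by its alphabet position (a=1..z=26) + 20.
On extra: e=5→25, x=24→44, t=20→40, r=18→38, a=1→21.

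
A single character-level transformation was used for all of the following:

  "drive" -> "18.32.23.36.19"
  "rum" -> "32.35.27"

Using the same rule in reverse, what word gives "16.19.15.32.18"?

Each letter is replaced by its alphabet position (a=1..z=26) + 14.
Reversing it on 16.19.15.32.18: 16→(16−14)÷1=2=b, 19→(19−14)÷1=5=e, 15→(15−14)÷1=1=a, 32→(32−14)÷1=18=r, 18→(18−14)÷1=4=d.

beard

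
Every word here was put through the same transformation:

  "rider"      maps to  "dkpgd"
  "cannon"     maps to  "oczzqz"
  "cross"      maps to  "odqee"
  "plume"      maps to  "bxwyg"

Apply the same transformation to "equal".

gcwcx

The rule splits by letter class: vowels +2, consonants +12.
For equal: e(vowel)+2=g, q(cons)+12=c, u(vowel)+2=w, a(vowel)+2=c, l(cons)+12=x.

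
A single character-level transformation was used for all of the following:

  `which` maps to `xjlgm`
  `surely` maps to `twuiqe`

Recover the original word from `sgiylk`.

refuge

Letter i (0-indexed) is shifted by i+1, so successive shifts are 1, 2, 3, ….
Decoding sgiylk: s−1=r, g−2=e, i−3=f, y−4=u, l−5=g, k−6=e.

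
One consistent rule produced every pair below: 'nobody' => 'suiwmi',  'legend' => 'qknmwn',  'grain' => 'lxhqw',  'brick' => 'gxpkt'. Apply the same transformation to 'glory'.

The shift increases by 1 at each position, starting from +5: 5, 6, 7, ….
Applying it to glory: g+5=l, l+6=r, o+7=v, r+8=z, y+9=h.

lrvzh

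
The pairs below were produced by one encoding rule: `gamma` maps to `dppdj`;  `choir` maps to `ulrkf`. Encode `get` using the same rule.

whj

The output letters match the input read backwards, each shifted +3: gamma reversed is ammag. Two steps: reverse the string, then apply a Caesar shift of +3.
On get: reverse → teg; then shift: t+3=w, e+3=h, g+3=j.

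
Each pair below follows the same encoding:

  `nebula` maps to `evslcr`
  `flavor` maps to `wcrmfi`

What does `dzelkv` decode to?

Compare letters: n→e is +17, e→v is +17, b→s is +17 — a constant shift. This is a Caesar cipher with shift 17.
Decoding dzelkv: d−17=m, z−17=i, e−17=n, l−17=u, k−17=t, v−17=e.

minute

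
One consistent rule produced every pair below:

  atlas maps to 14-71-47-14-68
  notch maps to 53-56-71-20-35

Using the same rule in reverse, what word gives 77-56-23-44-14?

vodka

With a=1..z=26, the number is 3·pos + 11.
Reversing it on 77-56-23-44-14: 77→(77−11)÷3=22=v, 56→(56−11)÷3=15=o, 23→(23−11)÷3=4=d, 44→(44−11)÷3=11=k, 14→(14−11)÷3=1=a.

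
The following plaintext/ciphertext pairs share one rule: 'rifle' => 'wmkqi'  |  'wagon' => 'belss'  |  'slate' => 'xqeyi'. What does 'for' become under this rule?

ksw

The shift depends on letter class: consonant r→w is +5, but vowel i→m is +4. The rule splits by letter class: vowels +4, consonants +5.
On for: f(cons)+5=k, o(vowel)+4=s, r(cons)+5=w.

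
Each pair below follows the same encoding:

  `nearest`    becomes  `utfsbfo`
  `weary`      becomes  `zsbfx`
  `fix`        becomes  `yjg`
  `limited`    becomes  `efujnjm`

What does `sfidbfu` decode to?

The output letters match the input read backwards, each shifted +1: nearest reversed is tseraen. The word is reversed, then every letter is shifted forward by 1.
Decoding sfidbfu: shift back: s−1=r, f−1=e, i−1=h, d−1=c, b−1=a, f−1=e, u−1=t → rehcaet; then reverse → teacher.

teacher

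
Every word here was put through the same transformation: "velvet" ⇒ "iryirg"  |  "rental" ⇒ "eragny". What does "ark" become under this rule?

nex

Compare letters: v→i is +13, e→r is +13, l→y is +13 — a constant shift. This is a Caesar cipher with shift 13.
For ark: a+13=n, r+13=e, k+13=x.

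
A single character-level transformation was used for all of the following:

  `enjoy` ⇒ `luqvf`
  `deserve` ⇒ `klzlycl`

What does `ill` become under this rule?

Compare letters: e→l is +7, n→u is +7, j→q is +7 — a constant shift. It's a constant shift of +7 (ROT7).
Applying it to ill: i+7=p, l+7=s, l+7=s.

pss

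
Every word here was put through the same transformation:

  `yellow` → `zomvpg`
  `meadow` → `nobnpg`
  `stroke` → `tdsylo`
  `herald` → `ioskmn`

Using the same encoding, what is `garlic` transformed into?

hksvjm

Shifts by position in yellow: pos 0: y→z (+1), pos 1: e→o (+10), pos 2: l→m (+1), pos 3: l→v (+10) — repeating every 2. It's a Vigenère-style cipher with numeric key [1,10]: position i shifts by key[i mod 2].
For garlic: g+1=h, a+10=k, r+1=s, l+10=v, i+1=j, c+10=m.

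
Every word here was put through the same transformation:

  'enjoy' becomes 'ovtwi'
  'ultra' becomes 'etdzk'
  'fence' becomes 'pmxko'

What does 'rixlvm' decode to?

A repeating key of period 2 is used — shifts +10, +8 over and over.
Reversing it on rixlvm: r−10=h, i−8=a, x−10=n, l−8=d, v−10=l, m−8=e.

handle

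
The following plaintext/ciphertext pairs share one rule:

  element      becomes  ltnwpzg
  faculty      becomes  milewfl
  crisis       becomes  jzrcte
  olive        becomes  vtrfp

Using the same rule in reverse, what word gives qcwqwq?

jungle

In element: e→l is +7, l→t is +8, e→n is +9, m→w is +10 — the shift increases by 1 each position. Letter i (0-indexed) is shifted by i+7, so successive shifts are 7, 8, 9, ….
Reversing it on qcwqwq: q−7=j, c−8=u, w−9=n, q−10=g, w−11=l, q−12=e.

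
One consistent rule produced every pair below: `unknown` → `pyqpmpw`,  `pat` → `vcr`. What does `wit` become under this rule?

vky

The output letters match the input read backwards, each shifted +2: unknown reversed is nwonknu. Two steps: reverse the string, then apply a Caesar shift of +2.
Applying it to wit: reverse → tiw; then shift: t+2=v, i+2=k, w+2=y.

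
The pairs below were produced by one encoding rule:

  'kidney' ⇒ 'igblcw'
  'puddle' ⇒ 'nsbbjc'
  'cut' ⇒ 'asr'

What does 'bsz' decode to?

Each letter is shifted forward by 24 in the alphabet (a Caesar shift of +24).
Reversing it on bsz: b−24=d, s−24=u, z−24=b.

dub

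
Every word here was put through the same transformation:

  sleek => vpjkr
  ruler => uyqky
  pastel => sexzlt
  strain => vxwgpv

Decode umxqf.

In sleek: s→v is +3, l→p is +4, e→j is +5, e→k is +6 — the shift increases by 1 each position. The shift increases by 1 at each position, starting from +3: 3, 4, 5, ….
Decoding umxqf: u−3=r, m−4=i, x−5=s, q−6=k, f−7=y.

risky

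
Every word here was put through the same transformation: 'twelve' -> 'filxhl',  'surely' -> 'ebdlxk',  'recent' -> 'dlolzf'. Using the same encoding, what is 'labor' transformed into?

xhnvd

Two shifts are in play — +7 for a/e/i/o/u, +12 for every other letter.
Applying it to labor: l(cons)+12=x, a(vowel)+7=h, b(cons)+12=n, o(vowel)+7=v, r(cons)+12=d.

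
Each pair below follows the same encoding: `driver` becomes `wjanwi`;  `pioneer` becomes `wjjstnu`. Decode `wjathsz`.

The output letters match the input read backwards, each shifted +5: driver reversed is revird. The word is reversed, then every letter is shifted forward by 5.
Undoing it on wjathsz: shift back: w−5=r, j−5=e, a−5=v, t−5=o, h−5=c, s−5=n, z−5=u → revocnu; then reverse → uncover.

uncover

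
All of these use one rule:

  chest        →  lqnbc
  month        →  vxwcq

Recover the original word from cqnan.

there

This is a Caesar cipher with shift 9.
Reversing it on cqnan: c−9=t, q−9=h, n−9=e, a−9=r, n−9=e.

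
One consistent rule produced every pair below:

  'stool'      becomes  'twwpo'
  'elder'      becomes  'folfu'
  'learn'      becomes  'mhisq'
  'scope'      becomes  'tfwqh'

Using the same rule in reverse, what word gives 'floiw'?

Shifts by position in stool: pos 0: s→t (+1), pos 1: t→w (+3), pos 2: o→w (+8), pos 3: o→p (+1), pos 4: l→o (+3) — repeating every 3. A repeating key of period 3 is used — shifts +1, +3, +8 over and over.
Decoding floiw: f−1=e, l−3=i, o−8=g, i−1=h, w−3=t.

eight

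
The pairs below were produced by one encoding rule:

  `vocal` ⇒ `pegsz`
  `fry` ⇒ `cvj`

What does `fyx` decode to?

tub

The word is reversed, then every letter is shifted forward by 4.
Reversing it on fyx: shift back: f−4=b, y−4=u, x−4=t → but; then reverse → tub.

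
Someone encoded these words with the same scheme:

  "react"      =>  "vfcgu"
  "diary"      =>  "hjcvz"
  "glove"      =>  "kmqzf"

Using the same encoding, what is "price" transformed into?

tskgf

A repeating key of period 3 is used — shifts +4, +1, +2 over and over.
On price: p+4=t, r+1=s, i+2=k, c+4=g, e+1=f.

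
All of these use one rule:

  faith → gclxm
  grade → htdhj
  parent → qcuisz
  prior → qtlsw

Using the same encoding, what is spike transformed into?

trloj

Each letter shifts forward by (position + 1), i.e. 1, 2, 3, … — the shift grows by one for each successive letter.
For spike: s+1=t, p+2=r, i+3=l, k+4=o, e+5=j.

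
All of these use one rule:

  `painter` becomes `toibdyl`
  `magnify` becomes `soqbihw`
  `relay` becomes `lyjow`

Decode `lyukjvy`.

p(15)→t(19) and a(0)→o(14) fit y≡9x+14 (mod 26); the inverse of 9 mod 26 is 3. Each letter's alphabet position (a=0..z=25) is mapped through 9·x+14 mod 26 — an affine cipher.
Reversing it on lyukjvy: l(11)→3·(11−14)≡17=r; y(24)→3·(24−14)≡4=e; u(20)→3·(20−14)≡18=s; k(10)→3·(10−14)≡14=o; j(9)→3·(9−14)≡11=l; v(21)→3·(21−14)≡21=v; y(24)→3·(24−14)≡4=e (all mod 26).

resolve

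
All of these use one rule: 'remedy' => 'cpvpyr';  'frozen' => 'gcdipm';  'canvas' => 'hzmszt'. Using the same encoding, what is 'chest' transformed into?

hoptk

r(17)→c(2) and e(4)→p(15) fit y≡17x+25 (mod 26); the inverse of 17 mod 26 is 23. Each letter's alphabet position (a=0..z=25) is mapped through 17·x+25 mod 26 — an affine cipher.
For chest: c(2)→17·2+25≡7=h; h(7)→17·7+25≡14=o; e(4)→17·4+25≡15=p; s(18)→17·18+25≡19=t; t(19)→17·19+25≡10=k (all mod 26).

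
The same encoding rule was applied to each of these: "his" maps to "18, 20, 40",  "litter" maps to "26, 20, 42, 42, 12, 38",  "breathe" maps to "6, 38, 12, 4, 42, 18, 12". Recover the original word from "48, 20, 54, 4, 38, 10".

wizard

h(#8)→18 and i(#9)→20: differences scale by 2, so n = 2·pos + 2. The formula is n = 2×(alphabet index, a=1) + 2.
Reversing it on 48, 20, 54, 4, 38, 10: 48→(48−2)÷2=23=w, 20→(20−2)÷2=9=i, 54→(54−2)÷2=26=z, 4→(4−2)÷2=1=a, 38→(38−2)÷2=18=r, 10→(10−2)÷2=4=d.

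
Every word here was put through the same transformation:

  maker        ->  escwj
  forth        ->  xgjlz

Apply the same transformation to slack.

kdsuc

Every letter moves 18 places later in the alphabet, wrapping around z→a.
On slack: s+18=k, l+18=d, a+18=s, c+18=u, k+18=c.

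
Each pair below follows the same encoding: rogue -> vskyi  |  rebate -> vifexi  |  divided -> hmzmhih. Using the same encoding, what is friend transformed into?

jvmirh

Compare letters: r→v is +4, o→s is +4, g→k is +4 — a constant shift. This is a Caesar cipher with shift 4.
Applying it to friend: f+4=j, r+4=v, i+4=m, e+4=i, n+4=r, d+4=h.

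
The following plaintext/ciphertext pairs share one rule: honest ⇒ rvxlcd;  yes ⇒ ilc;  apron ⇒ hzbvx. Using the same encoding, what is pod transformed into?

The shift depends on letter class: consonant h→r is +10, but vowel o→v is +7. Two shifts are in play — +7 for a/e/i/o/u, +10 for every other letter.
On pod: p(cons)+10=z, o(vowel)+7=v, d(cons)+10=n.

zvn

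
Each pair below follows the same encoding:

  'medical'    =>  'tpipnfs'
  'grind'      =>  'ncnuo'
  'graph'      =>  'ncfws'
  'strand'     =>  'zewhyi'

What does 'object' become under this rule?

vmolny

It's a Vigenère-style cipher with numeric key [7,11,5]: position i shifts by key[i mod 3].
On object: o+7=v, b+11=m, j+5=o, e+7=l, c+11=n, t+5=y.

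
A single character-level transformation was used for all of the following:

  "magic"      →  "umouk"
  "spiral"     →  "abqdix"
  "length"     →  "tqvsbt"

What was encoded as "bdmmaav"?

Shifts by position in magic: pos 0: m→u (+8), pos 1: a→m (+12), pos 2: g→o (+8), pos 3: i→u (+12) — repeating every 2. The shifts repeat in a cycle of length 2: positions 0,1,… shift by +8, +12, then the pattern repeats.
Reversing it on bdmmaav: b−8=t, d−12=r, m−8=e, m−12=a, a−8=s, a−12=o, v−8=n.

treason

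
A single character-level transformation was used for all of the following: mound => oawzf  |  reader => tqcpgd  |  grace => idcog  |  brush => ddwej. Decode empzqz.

cannon

A repeating key of period 2 is used — shifts +2, +12 over and over.
Undoing it on empzqz: e−2=c, m−12=a, p−2=n, z−12=n, q−2=o, z−12=n.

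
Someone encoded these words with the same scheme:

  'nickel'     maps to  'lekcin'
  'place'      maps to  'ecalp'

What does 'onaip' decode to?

The output letters match the input read backwards: nickel reversed is lekcin. It's just the letters in reverse order.
Undoing it on onaip: then reverse → piano.

piano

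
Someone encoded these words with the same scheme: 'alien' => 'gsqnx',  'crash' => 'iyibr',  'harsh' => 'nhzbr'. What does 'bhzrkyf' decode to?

In alien: a→g is +6, l→s is +7, i→q is +8, e→n is +9 — the shift increases by 1 each position. Each letter shifts forward by (position + 6), i.e. 6, 7, 8, … — the shift grows by one for each successive letter.
Reversing it on bhzrkyf: b−6=v, h−7=a, z−8=r, r−9=i, k−10=a, y−11=n, f−12=t.

variant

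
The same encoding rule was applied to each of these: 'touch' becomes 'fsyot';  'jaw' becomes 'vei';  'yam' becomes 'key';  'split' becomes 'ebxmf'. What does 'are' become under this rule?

edi

The shift depends on letter class: consonant t→f is +12, but vowel o→s is +4. Vowels shift forward by 4 and consonants shift forward by 12.
For are: a(vowel)+4=e, r(cons)+12=d, e(vowel)+4=i.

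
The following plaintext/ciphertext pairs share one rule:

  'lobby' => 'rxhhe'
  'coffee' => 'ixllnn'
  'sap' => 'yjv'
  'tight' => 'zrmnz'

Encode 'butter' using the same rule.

hdzznx

Vowels shift forward by 9 and consonants shift forward by 6.
On butter: b(cons)+6=h, u(vowel)+9=d, t(cons)+6=z, t(cons)+6=z, e(vowel)+9=n, r(cons)+6=x.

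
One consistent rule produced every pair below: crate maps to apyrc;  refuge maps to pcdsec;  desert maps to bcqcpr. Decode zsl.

Compare letters: c→a is +24, r→p is +24, a→y is +24 — a constant shift. Every letter moves 24 places later in the alphabet, wrapping around z→a.
Undoing it on zsl: z−24=b, s−24=u, l−24=n.

bun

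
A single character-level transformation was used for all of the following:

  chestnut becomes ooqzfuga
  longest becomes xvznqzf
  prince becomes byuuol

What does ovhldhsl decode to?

coverage

Shifts by position in chestnut: pos 0: c→o (+12), pos 1: h→o (+7), pos 2: e→q (+12), pos 3: s→z (+7) — repeating every 2. A repeating key of period 2 is used — shifts +12, +7 over and over.
Decoding ovhldhsl: o−12=c, v−7=o, h−12=v, l−7=e, d−12=r, h−7=a, s−12=g, l−7=e.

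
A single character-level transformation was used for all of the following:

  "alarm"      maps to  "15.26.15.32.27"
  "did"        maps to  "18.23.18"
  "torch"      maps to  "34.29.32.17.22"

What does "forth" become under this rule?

Letters become their 1-based position plus 14 (so a→15, b→16, …).
Applying it to forth: f=6→20, o=15→29, r=18→32, t=20→34, h=8→22.

20.29.32.34.22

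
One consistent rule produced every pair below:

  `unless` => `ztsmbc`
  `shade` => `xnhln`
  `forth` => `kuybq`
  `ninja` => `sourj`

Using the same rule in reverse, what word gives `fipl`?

In unless: u→z is +5, n→t is +6, l→s is +7, e→m is +8 — the shift increases by 1 each position. The shift increases by 1 at each position, starting from +5: 5, 6, 7, ….
Reversing it on fipl: f−5=a, i−6=c, p−7=i, l−8=d.

acid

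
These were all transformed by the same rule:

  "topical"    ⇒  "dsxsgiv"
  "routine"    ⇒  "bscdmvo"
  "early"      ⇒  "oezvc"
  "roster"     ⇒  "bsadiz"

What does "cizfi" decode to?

Shifts by position in topical: pos 0: t→d (+10), pos 1: o→s (+4), pos 2: p→x (+8), pos 3: i→s (+10), pos 4: c→g (+4), pos 5: a→i (+8) — repeating every 3. The shifts repeat in a cycle of length 3: positions 0,1,… shift by +10, +4, +8, then the pattern repeats.
Undoing it on cizfi: c−10=s, i−4=e, z−8=r, f−10=v, i−4=e.

serve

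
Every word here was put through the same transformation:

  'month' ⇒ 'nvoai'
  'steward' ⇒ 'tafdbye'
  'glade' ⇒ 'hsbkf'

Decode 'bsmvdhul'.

allocate

Shifts by position in month: pos 0: m→n (+1), pos 1: o→v (+7), pos 2: n→o (+1), pos 3: t→a (+7) — repeating every 2. The shifts repeat in a cycle of length 2: positions 0,1,… shift by +1, +7, then the pattern repeats.
Undoing it on bsmvdhul: b−1=a, s−7=l, m−1=l, v−7=o, d−1=c, h−7=a, u−1=t, l−7=e.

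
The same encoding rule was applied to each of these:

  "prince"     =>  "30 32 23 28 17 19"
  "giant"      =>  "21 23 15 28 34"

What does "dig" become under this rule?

p is letter #16 and maps to 30: an offset of 14. Letters become their 1-based position plus 14 (so a→15, b→16, …).
On dig: d=4→18, i=9→23, g=7→21.

18 23 21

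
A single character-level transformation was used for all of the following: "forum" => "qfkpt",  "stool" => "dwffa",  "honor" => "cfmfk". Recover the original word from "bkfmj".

wrong

Treating letters as 0–25, the rule is x ↦ 19x + 25 (mod 26).
Reversing it on bkfmj: b(1)→11·(1−25)≡22=w; k(10)→11·(10−25)≡17=r; f(5)→11·(5−25)≡14=o; m(12)→11·(12−25)≡13=n; j(9)→11·(9−25)≡6=g (all mod 26).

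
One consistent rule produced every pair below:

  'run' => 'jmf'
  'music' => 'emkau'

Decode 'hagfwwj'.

It's a constant shift of +18 (ROT18).
Reversing it on hagfwwj: h−18=p, a−18=i, g−18=o, f−18=n, w−18=e, w−18=e, j−18=r.

pioneer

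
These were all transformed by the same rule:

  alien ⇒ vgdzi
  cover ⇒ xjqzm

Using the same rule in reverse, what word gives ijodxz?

notice

Each letter is shifted forward by 21 in the alphabet (a Caesar shift of +21).
Reversing it on ijodxz: i−21=n, j−21=o, o−21=t, d−21=i, x−21=c, z−21=e.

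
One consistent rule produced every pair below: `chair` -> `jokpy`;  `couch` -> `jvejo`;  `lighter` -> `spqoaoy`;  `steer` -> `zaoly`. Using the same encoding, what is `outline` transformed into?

Shifts by position in chair: pos 0: c→j (+7), pos 1: h→o (+7), pos 2: a→k (+10), pos 3: i→p (+7), pos 4: r→y (+7) — repeating every 3. A repeating key of period 3 is used — shifts +7, +7, +10 over and over.
Applying it to outline: o+7=v, u+7=b, t+10=d, l+7=s, i+7=p, n+10=x, e+7=l.

vbdspxl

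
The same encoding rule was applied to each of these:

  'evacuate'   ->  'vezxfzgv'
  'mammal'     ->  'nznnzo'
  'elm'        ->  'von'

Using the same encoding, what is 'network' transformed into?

Each pair mirrors across the alphabet (e↔v, v↔e, a↔z): positions sum to 25. This is the alphabet-reversal cipher (Atbash): a becomes z, b becomes y, etc.
Applying it to network: n↔m, e↔v, t↔g, w↔d, o↔l, r↔i, k↔p.

mvgdlip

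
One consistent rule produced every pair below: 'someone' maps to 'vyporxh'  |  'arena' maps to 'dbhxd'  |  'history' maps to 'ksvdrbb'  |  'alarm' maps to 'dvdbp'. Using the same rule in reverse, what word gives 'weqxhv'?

Shifts by position in someone: pos 0: s→v (+3), pos 1: o→y (+10), pos 2: m→p (+3), pos 3: e→o (+10) — repeating every 2. It's a Vigenère-style cipher with numeric key [3,10]: position i shifts by key[i mod 2].
Undoing it on weqxhv: w−3=t, e−10=u, q−3=n, x−10=n, h−3=e, v−10=l.

tunnel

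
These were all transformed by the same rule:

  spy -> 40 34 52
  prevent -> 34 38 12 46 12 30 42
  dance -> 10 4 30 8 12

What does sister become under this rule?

40 20 40 42 12 38

s(#19)→40 and p(#16)→34: differences scale by 2, so n = 2·pos + 2. The formula is n = 2×(alphabet index, a=1) + 2.
On sister: s=19→40, i=9→20, s=19→40, t=20→42, e=5→12, r=18→38.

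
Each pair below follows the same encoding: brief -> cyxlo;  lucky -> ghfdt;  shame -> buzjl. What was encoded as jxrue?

Each letter's alphabet position (a=0..z=25) is mapped through 3·x+25 mod 26 — an affine cipher.
Undoing it on jxrue: j(9)→9·(9−25)≡12=m; x(23)→9·(23−25)≡8=i; r(17)→9·(17−25)≡6=g; u(20)→9·(20−25)≡7=h; e(4)→9·(4−25)≡19=t (all mod 26).

might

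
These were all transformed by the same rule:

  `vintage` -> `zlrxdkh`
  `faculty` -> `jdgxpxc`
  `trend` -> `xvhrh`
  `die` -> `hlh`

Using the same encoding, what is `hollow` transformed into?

lrppra

Two shifts are in play — +3 for a/e/i/o/u, +4 for every other letter.
On hollow: h(cons)+4=l, o(vowel)+3=r, l(cons)+4=p, l(cons)+4=p, o(vowel)+3=r, w(cons)+4=a.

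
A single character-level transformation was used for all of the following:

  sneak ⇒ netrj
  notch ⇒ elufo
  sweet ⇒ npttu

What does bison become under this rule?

s(18)→n(13) and n(13)→e(4) fit y≡7x+17 (mod 26); the inverse of 7 mod 26 is 15. Each letter's alphabet position (a=0..z=25) is mapped through 7·x+17 mod 26 — an affine cipher.
Applying it to bison: b(1)→7·1+17≡24=y; i(8)→7·8+17≡21=v; s(18)→7·18+17≡13=n; o(14)→7·14+17≡11=l; n(13)→7·13+17≡4=e (all mod 26).

yvnle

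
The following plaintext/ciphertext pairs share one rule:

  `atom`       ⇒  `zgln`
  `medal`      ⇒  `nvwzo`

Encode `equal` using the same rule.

vjfzo

Each pair mirrors across the alphabet (a↔z, t↔g, o↔l): positions sum to 25. Letters are reflected about the middle of the alphabet (position → 25−position): Atbash.
For equal: e↔v, q↔j, u↔f, a↔z, l↔o.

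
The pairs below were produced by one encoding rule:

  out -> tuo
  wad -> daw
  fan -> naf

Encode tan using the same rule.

The output letters match the input read backwards: out reversed is tuo. The word is simply reversed.
On tan: reverse → nat.

nat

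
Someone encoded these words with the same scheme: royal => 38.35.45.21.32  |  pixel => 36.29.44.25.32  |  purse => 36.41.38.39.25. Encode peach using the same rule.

36.25.21.23.28

Letters become their 1-based position plus 20 (so a→21, b→22, …).
For peach: p=16→36, e=5→25, a=1→21, c=3→23, h=8→28.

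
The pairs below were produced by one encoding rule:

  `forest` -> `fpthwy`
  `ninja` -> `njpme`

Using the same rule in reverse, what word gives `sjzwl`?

sixth

In forest: f→f is +0, o→p is +1, r→t is +2, e→h is +3 — the shift increases by 1 each position. Letter i (0-indexed) is shifted by i+0, so successive shifts are 0, 1, 2, ….
Reversing it on sjzwl: s−0=s, j−1=i, z−2=x, w−3=t, l−4=h.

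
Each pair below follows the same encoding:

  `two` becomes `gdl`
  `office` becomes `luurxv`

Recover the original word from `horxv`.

Each pair mirrors across the alphabet (t↔g, w↔d, o↔l): positions sum to 25. Each letter is replaced by its mirror in the alphabet: a↔z, b↔y, c↔x, and so on (the Atbash cipher).
Undoing it on horxv: h↔s, o↔l, r↔i, x↔c, v↔e.

slice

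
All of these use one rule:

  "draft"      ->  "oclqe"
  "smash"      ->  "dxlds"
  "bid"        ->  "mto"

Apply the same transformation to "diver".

Compare letters: d→o is +11, r→c is +11, a→l is +11 — a constant shift. Every letter moves 11 places later in the alphabet, wrapping around z→a.
On diver: d+11=o, i+11=t, v+11=g, e+11=p, r+11=c.

otgpc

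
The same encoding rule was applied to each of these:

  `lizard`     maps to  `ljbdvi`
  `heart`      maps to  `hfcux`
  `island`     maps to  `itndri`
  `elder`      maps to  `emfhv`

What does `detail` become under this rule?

In lizard: l→l is +0, i→j is +1, z→b is +2, a→d is +3 — the shift increases by 1 each position. Letter i (0-indexed) is shifted by i+0, so successive shifts are 0, 1, 2, ….
Applying it to detail: d+0=d, e+1=f, t+2=v, a+3=d, i+4=m, l+5=q.

dfvdmq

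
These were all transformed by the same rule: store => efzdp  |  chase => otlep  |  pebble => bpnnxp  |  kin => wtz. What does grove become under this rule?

The shift depends on letter class: consonant s→e is +12, but vowel o→z is +11. The rule splits by letter class: vowels +11, consonants +12.
On grove: g(cons)+12=s, r(cons)+12=d, o(vowel)+11=z, v(cons)+12=h, e(vowel)+11=p.

sdzhp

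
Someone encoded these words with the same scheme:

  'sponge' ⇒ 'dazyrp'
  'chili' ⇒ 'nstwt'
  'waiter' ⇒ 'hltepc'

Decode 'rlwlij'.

galaxy

Compare letters: s→d is +11, p→a is +11, o→z is +11 — a constant shift. This is a Caesar cipher with shift 11.
Reversing it on rlwlij: r−11=g, l−11=a, w−11=l, l−11=a, i−11=x, j−11=y.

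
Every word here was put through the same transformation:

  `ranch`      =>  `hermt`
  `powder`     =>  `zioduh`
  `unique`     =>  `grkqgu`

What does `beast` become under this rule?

vueyp

r(17)→h(7) and a(0)→e(4) fit y≡17x+4 (mod 26); the inverse of 17 mod 26 is 23. This is an affine cipher: with a=0,…,z=25, each position x becomes (17x+4) mod 26.
For beast: b(1)→17·1+4≡21=v; e(4)→17·4+4≡20=u; a(0)→17·0+4≡4=e; s(18)→17·18+4≡24=y; t(19)→17·19+4≡15=p (all mod 26).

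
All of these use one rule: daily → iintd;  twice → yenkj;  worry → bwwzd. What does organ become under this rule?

tzlis

The shifts repeat in a cycle of length 2: positions 0,1,… shift by +5, +8, then the pattern repeats.
Applying it to organ: o+5=t, r+8=z, g+5=l, a+8=i, n+5=s.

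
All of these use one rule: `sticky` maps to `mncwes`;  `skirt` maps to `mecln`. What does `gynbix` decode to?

method

This is a Caesar cipher with shift 20.
Reversing it on gynbix: g−20=m, y−20=e, n−20=t, b−20=h, i−20=o, x−20=d.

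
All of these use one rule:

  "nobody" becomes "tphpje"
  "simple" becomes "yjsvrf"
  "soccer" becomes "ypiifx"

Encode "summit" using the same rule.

The rule splits by letter class: vowels +1, consonants +6.
On summit: s(cons)+6=y, u(vowel)+1=v, m(cons)+6=s, m(cons)+6=s, i(vowel)+1=j, t(cons)+6=z.

yvssjz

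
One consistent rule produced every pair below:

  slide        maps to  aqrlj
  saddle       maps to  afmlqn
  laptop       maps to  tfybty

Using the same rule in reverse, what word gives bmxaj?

those

Shifts by position in slide: pos 0: s→a (+8), pos 1: l→q (+5), pos 2: i→r (+9), pos 3: d→l (+8), pos 4: e→j (+5) — repeating every 3. The shifts repeat in a cycle of length 3: positions 0,1,… shift by +8, +5, +9, then the pattern repeats.
Undoing it on bmxaj: b−8=t, m−5=h, x−9=o, a−8=s, j−5=e.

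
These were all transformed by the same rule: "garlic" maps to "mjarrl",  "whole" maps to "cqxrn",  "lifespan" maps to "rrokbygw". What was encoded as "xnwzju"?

Shifts by position in garlic: pos 0: g→m (+6), pos 1: a→j (+9), pos 2: r→a (+9), pos 3: l→r (+6), pos 4: i→r (+9), pos 5: c→l (+9) — repeating every 3. A repeating key of period 3 is used — shifts +6, +9, +9 over and over.
Decoding xnwzju: x−6=r, n−9=e, w−9=n, z−6=t, j−9=a, u−9=l.

rental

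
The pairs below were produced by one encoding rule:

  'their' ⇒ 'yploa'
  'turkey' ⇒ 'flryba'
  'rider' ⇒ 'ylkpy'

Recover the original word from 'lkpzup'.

The output letters match the input read backwards, each shifted +7: their reversed is rieht. The word is reversed, then every letter is shifted forward by 7.
Reversing it on lkpzup: shift back: l−7=e, k−7=d, p−7=i, z−7=s, u−7=n, p−7=i → edisni; then reverse → inside.

inside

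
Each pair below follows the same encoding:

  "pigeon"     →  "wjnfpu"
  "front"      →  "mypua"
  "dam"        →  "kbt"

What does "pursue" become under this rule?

wvyzvf

Two shifts are in play — +1 for a/e/i/o/u, +7 for every other letter.
On pursue: p(cons)+7=w, u(vowel)+1=v, r(cons)+7=y, s(cons)+7=z, u(vowel)+1=v, e(vowel)+1=f.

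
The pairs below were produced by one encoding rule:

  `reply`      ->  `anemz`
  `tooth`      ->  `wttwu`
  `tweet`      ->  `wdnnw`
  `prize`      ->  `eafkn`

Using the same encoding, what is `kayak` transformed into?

bvzvb

This is an affine cipher: with a=0,…,z=25, each position x becomes (11x+21) mod 26.
For kayak: k(10)→11·10+21≡1=b; a(0)→11·0+21≡21=v; y(24)→11·24+21≡25=z; a(0)→11·0+21≡21=v; k(10)→11·10+21≡1=b (all mod 26).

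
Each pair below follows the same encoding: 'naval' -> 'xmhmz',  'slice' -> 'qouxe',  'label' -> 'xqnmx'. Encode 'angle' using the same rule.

qxszm

The output letters match the input read backwards, each shifted +12: naval reversed is lavan. Read the word backwards and shift each letter +12.
For angle: reverse → elgna; then shift: e+12=q, l+12=x, g+12=s, n+12=z, a+12=m.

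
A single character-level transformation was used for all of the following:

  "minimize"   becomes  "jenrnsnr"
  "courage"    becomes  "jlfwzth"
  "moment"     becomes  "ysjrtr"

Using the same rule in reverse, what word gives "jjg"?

bee

Two steps: reverse the string, then apply a Caesar shift of +5.
Decoding jjg: shift back: j−5=e, j−5=e, g−5=b → eeb; then reverse → bee.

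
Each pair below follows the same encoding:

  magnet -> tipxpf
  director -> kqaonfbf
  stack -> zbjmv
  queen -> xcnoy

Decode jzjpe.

In magnet: m→t is +7, a→i is +8, g→p is +9, n→x is +10 — the shift increases by 1 each position. Letter i (0-indexed) is shifted by i+7, so successive shifts are 7, 8, 9, ….
Undoing it on jzjpe: j−7=c, z−8=r, j−9=a, p−10=f, e−11=t.

craft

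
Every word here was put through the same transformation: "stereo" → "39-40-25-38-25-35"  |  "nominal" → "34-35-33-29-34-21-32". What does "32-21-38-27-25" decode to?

s is letter #19 and maps to 39: an offset of 20. The number is (letter's place in the alphabet, a=1) + 20.
Undoing it on 32-21-38-27-25: 32→(32−20)÷1=12=l, 21→(21−20)÷1=1=a, 38→(38−20)÷1=18=r, 27→(27−20)÷1=7=g, 25→(25−20)÷1=5=e.

large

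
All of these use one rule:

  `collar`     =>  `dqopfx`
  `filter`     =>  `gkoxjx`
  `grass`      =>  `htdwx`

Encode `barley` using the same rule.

In collar: c→d is +1, o→q is +2, l→o is +3, l→p is +4 — the shift increases by 1 each position. Letter i (0-indexed) is shifted by i+1, so successive shifts are 1, 2, 3, ….
For barley: b+1=c, a+2=c, r+3=u, l+4=p, e+5=j, y+6=e.

ccupje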